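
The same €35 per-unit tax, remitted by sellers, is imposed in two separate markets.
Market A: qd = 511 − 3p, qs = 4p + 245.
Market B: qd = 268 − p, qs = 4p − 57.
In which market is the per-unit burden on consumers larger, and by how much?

Market B, by €8.

Market A: pre-tax p* = €38, q* = 397; post-tax q = 337; per-unit burden on consumers = €20.
Market B: pre-tax p* = €65, q* = 203; post-tax q = 175; per-unit burden on consumers = €28.
Difference: €20 vs €28 → market B is larger by €8.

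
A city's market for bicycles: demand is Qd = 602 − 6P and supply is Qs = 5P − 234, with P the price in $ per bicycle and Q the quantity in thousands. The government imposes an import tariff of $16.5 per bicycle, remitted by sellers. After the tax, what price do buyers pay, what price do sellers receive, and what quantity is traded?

Buyers pay $83.5; sellers receive $67; quantity = 101.

Before the tax: set 602 − 6P = 5P − 234 → P* = $76, Q* = 146.
With the tax collected from sellers, supply shifts: Qs = 5(P − 16.5) − 234.
Solving gives Q = 101 with buyers paying $83.5 and sellers receiving $67 (the $16.5 wedge).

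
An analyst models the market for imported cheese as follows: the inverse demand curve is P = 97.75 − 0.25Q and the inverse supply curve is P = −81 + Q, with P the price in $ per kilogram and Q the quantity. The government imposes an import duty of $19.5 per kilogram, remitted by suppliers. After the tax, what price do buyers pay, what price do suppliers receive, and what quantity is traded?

Inverting to Q(P) form: Qd = 391 − 4P; Qs = P + 81.
Before the tax: set 391 − 4P = P + 81 → P* = $62, Q* = 143.
With the tax collected from suppliers, supply shifts: Qs = (P − 19.5) + 81.
New equilibrium: buyers pay $65.9, suppliers receive $46.4, Q = 127.4. (Wedge: Pb − Ps = 19.5.)
The less price-elastic side of the market bears the larger share of a per-unit tax.

Buyers pay $65.9; suppliers receive $46.4; quantity = 127.4.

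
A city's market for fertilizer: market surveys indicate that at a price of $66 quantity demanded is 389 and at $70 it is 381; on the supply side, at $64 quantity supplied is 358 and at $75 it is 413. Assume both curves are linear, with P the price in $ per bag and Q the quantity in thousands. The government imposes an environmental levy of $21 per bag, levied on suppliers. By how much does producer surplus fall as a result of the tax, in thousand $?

Producer surplus falls by $2208 thousand.

Demand slope: (381 − 389)/(70 − 66) = -2, so Qd = 521 − 2P.
Supply slope: (413 − 358)/(75 − 64) = 5, so Qs = 5P + 38.
Without the tax, 521 − 2P = 5P + 38 gives 7P = 483, so P* = $69 and Q* = 383.
With the tax collected from suppliers, supply shifts: Qs = 5(P − 21) + 38.
New equilibrium: consumers pay $84, suppliers receive $63, Q = 353. (Wedge: Pb − Ps = 21.)
ΔPS is the trapezoid between Q = 353 and Q = 383 of height $6: ½ · (383 + 353) · 6 = $2208.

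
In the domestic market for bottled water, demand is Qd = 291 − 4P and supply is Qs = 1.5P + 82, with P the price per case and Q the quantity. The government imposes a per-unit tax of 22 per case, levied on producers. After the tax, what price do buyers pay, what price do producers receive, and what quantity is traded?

Buyers pay 44; producers receive 22; quantity = 115.

Before the tax: set 291 − 4P = 1.5P + 82 → P* = 38, Q* = 139.
With the tax collected from producers, supply shifts: Qs = 1.5(P − 22) + 82.
Solving gives Q = 115 with buyers paying 44 and producers receiving 22 (the 22 wedge).
The less price-elastic side of the market bears the larger share of a per-unit tax.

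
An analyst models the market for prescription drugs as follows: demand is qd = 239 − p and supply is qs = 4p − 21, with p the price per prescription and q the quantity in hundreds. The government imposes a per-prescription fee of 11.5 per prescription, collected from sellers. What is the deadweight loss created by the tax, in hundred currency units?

Deadweight loss = 52.9 hundred.

Without the tax, 239 − p = 4p − 21 gives 5p = 260, so p* = 52 and q* = 187.
With the tax collected from sellers, supply shifts: qs = 4(p − 11.5) − 21.
New equilibrium: consumers pay 61.2, sellers receive 49.7, q = 177.8. (Wedge: pb − ps = 11.5.)
Quantity falls by |ΔQ| = |187 − 177.8| = 9.2.
DWL = ½ · t · |ΔQ| = ½ · 11.5 · 9.2 = 52.9.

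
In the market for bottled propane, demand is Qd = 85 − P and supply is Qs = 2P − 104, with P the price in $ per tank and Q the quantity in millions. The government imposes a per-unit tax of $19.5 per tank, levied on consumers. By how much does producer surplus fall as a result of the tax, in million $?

Before the tax: set 85 − P = 2P − 104 → P* = $63, Q* = 22.
With the tax collected from consumers, demand (in seller-price terms) shifts: Qd = 85 − (P + 19.5).
Solving gives Q = 9 with consumers paying $76 and suppliers receiving $56.5 (the $19.5 wedge).
ΔPS is the trapezoid between Q = 9 and Q = 22 of height $6.5: ½ · (22 + 9) · 6.5 = $100.75.

Producer surplus falls by $100.75 million.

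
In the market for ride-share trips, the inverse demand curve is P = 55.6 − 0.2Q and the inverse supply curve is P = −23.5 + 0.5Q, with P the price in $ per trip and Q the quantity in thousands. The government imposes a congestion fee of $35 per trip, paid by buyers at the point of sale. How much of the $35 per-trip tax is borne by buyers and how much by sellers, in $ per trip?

Inverting to Q(P) form: Qd = 278 − 5P; Qs = 2P + 47.
Without the tax, 278 − 5P = 2P + 47 gives 7P = 231, so P* = $33 and Q* = 113.
With the tax collected from buyers, demand (in seller-price terms) shifts: Qd = 278 − 5(P + 35).
Solving gives Q = 63 with buyers paying $43 and sellers receiving $8 (the $35 wedge).
Burden on buyers: $10; on sellers: $25. (They sum to $35.)

Buyers bear $10 per trip; sellers bear $25 per trip.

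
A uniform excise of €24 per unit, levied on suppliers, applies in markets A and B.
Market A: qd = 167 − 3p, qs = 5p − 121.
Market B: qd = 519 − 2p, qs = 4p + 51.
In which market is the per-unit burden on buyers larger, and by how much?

Market A: pre-tax p* = €36, q* = 59; post-tax q = 14; per-unit burden on buyers = €15.
Market B: pre-tax p* = €78, q* = 363; post-tax q = 331; per-unit burden on buyers = €16.
Difference: €15 vs €16 → market B is larger by €1.

Market B, by €1.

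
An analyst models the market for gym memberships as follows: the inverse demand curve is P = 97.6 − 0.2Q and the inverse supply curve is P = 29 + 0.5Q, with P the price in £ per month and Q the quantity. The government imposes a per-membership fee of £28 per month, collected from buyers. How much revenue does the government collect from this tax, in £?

Inverting to Q(P) form: Qd = 488 − 5P; Qs = 2P − 58.
Without the tax, 488 − 5P = 2P − 58 gives 7P = 546, so P* = £78 and Q* = 98.
With the tax collected from buyers, demand (in seller-price terms) shifts: Qd = 488 − 5(P + 28).
Solving gives Q = 58 with buyers paying £86 and producers receiving £58 (the £28 wedge).
Revenue = t · Q = 28 · 58 = £1624.

Tax revenue = £1624.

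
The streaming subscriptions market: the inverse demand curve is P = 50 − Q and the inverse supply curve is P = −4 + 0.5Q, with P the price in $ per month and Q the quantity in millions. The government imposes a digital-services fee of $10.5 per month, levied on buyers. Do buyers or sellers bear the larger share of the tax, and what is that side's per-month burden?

Rewrite in direct form: Qd = 50 − P and Qs = 2P + 8.
Before the tax: set 50 − P = 2P + 8 → P* = $14, Q* = 36.
With the tax collected from buyers, demand (in seller-price terms) shifts: Qd = 50 − (P + 10.5).
Solving gives Q = 29 with buyers paying $21 and sellers receiving $10.5 (the $10.5 wedge).
Per-month burden: buyers $7, sellers $3.5.
Buyers take the larger share because demand is less price-elastic here (demand slope 1 vs supply slope 2).

Buyers bear the larger share: $7 per month.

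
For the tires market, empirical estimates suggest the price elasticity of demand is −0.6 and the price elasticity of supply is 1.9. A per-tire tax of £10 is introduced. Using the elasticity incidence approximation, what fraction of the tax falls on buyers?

Incidence ratio: buyers' share ≈ εs / (εs + |εd|) = 1.9 / (1.9 + 0.6) = 0.76.
Supply is the more elastic side, so buyers bear the larger share.

Buyers' share ≈ 0.76.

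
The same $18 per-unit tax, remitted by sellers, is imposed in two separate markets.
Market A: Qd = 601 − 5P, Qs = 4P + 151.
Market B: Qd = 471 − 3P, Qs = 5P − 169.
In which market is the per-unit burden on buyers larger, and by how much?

Market A: pre-tax P* = $50, Q* = 351; post-tax Q = 311; per-unit burden on buyers = $8.
Market B: pre-tax P* = $80, Q* = 231; post-tax Q = 197.25; per-unit burden on buyers = $11.25.
Difference: $8 vs $11.25 → market B is larger by $3.25.

Market B, by $3.25.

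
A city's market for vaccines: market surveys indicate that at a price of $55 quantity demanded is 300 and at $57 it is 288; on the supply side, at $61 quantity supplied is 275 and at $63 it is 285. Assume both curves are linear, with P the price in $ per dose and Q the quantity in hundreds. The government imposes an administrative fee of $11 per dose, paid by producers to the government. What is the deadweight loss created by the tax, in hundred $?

Deadweight loss = $165 hundred.

Demand slope: (288 − 300)/(57 − 55) = -6, so Qd = 630 − 6P.
Supply slope: (285 − 275)/(63 − 61) = 5, so Qs = 5P − 30.
Before the tax: set 630 − 6P = 5P − 30 → P* = $60, Q* = 270.
With the tax collected from producers, supply shifts: Qs = 5(P − 11) − 30.
Solving gives Q = 240 with buyers paying $65 and producers receiving $54 (the $11 wedge).
Quantity falls by |ΔQ| = |270 − 240| = 30.
DWL = ½ · t · |ΔQ| = ½ · 11 · 30 = $165.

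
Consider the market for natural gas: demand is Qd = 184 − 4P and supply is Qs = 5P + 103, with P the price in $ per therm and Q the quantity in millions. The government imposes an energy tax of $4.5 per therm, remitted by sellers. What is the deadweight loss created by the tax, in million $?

Before the tax: set 184 − 4P = 5P + 103 → P* = $9, Q* = 148.
With the tax collected from sellers, supply shifts: Qs = 5(P − 4.5) + 103.
New equilibrium: buyers pay $11.5, sellers receive $7, Q = 138. (Wedge: Pb − Ps = 4.5.)
Quantity falls by |ΔQ| = |148 − 138| = 10.
DWL = ½ · t · |ΔQ| = ½ · 4.5 · 10 = $22.5.

Deadweight loss = $22.5 million.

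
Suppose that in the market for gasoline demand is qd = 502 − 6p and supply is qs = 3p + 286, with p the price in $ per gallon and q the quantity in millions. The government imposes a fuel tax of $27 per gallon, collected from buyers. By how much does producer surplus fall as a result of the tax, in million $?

Producer surplus falls by $5958 million.

Without the tax, 502 − 6p = 3p + 286 gives 9p = 216, so p* = $24 and q* = 358.
With the tax collected from buyers, demand (in seller-price terms) shifts: qd = 502 − 6(p + 27).
New equilibrium: buyers pay $33, suppliers receive $6, q = 304. (Wedge: pb − ps = 27.)
ΔPS is the trapezoid between Q = 304 and Q = 358 of height $18: ½ · (358 + 304) · 18 = $5958.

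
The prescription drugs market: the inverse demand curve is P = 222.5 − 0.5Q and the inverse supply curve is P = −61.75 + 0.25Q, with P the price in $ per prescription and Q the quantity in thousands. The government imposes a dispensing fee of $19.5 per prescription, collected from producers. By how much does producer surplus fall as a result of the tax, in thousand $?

Producer surplus falls by $2379 thousand.

Rewrite in direct form: Qd = 445 − 2P and Qs = 4P + 247.
Before the tax: set 445 − 2P = 4P + 247 → P* = $33, Q* = 379.
With the tax collected from producers, supply shifts: Qs = 4(P − 19.5) + 247.
New equilibrium: consumers pay $46, producers receive $26.5, Q = 353. (Wedge: Pb − Ps = 19.5.)
ΔPS is the trapezoid between Q = 353 and Q = 379 of height $6.5: ½ · (379 + 353) · 6.5 = $2379.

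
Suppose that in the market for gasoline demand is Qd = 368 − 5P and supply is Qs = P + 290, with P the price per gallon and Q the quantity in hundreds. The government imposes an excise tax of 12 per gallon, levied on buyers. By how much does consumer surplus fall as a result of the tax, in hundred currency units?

Consumer surplus falls by 596 hundred.

Without the tax, 368 − 5P = P + 290 gives 6P = 78, so P* = 13 and Q* = 303.
With the tax collected from buyers, demand (in seller-price terms) shifts: Qd = 368 − 5(P + 12).
Solving gives Q = 293 with buyers paying 15 and producers receiving 3 (the 12 wedge).
ΔCS is the trapezoid between Q = 293 and Q = 303 of height 2: ½ · (303 + 293) · 2 = 596.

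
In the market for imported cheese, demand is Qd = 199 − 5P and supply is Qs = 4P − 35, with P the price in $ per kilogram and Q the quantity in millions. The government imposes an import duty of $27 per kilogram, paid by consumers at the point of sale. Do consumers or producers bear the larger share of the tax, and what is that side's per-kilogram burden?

Producers bear the larger share: $15 per kilogram.

Before the tax: set 199 − 5P = 4P − 35 → P* = $26, Q* = 69.
With the tax collected from consumers, demand (in seller-price terms) shifts: Qd = 199 − 5(P + 27).
Solving gives Q = 9 with consumers paying $38 and producers receiving $11 (the $27 wedge).
Per-kilogram burden: consumers $12, producers $15.
Producers take the larger share because supply is less price-elastic here (demand slope 5 vs supply slope 4).
The less price-elastic side of the market bears the larger share of a per-unit tax.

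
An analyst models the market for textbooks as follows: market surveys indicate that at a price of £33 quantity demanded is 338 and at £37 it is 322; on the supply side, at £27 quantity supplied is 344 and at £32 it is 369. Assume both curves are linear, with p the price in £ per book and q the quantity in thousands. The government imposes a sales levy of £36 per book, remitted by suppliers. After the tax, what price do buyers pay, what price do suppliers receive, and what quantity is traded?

Buyers pay £49; suppliers receive £13; quantity = 274.

Demand slope: (322 − 338)/(37 − 33) = -4, so qd = 470 − 4p.
Supply slope: (369 − 344)/(32 − 27) = 5, so qs = 5p + 209.
Before the tax: set 470 − 4p = 5p + 209 → p* = £29, q* = 354.
With the tax collected from suppliers, supply shifts: qs = 5(p − 36) + 209.
New equilibrium: buyers pay £49, suppliers receive £13, q = 274. (Wedge: pb − ps = 36.)
The less price-elastic side of the market bears the larger share of a per-unit tax.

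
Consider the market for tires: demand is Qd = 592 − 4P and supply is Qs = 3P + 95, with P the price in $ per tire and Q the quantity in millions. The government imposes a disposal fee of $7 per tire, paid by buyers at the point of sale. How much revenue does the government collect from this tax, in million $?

Tax revenue = $2072 million.

Before the tax: set 592 − 4P = 3P + 95 → P* = $71, Q* = 308.
With the tax collected from buyers, demand (in seller-price terms) shifts: Qd = 592 − 4(P + 7).
Solving gives Q = 296 with buyers paying $74 and suppliers receiving $67 (the $7 wedge).
Revenue = t · Q = 7 · 296 = $2072.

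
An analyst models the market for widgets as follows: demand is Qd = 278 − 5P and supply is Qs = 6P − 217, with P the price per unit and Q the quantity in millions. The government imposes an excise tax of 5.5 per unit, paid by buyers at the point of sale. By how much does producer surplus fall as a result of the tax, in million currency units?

Producer surplus falls by 113.75 million.

Without the tax, 278 − 5P = 6P − 217 gives 11P = 495, so P* = 45 and Q* = 53.
With the tax collected from buyers, demand (in seller-price terms) shifts: Qd = 278 − 5(P + 5.5).
Solving gives Q = 38 with buyers paying 48 and producers receiving 42.5 (the 5.5 wedge).
ΔPS is the trapezoid between Q = 38 and Q = 53 of height 2.5: ½ · (53 + 38) · 2.5 = 113.75.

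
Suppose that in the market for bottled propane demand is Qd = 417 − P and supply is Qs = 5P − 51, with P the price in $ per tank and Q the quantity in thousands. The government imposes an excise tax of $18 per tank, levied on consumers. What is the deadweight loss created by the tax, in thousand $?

Deadweight loss = $135 thousand.

Without the tax, 417 − P = 5P − 51 gives 6P = 468, so P* = $78 and Q* = 339.
With the tax collected from consumers, demand (in seller-price terms) shifts: Qd = 417 − (P + 18).
Solving gives Q = 324 with consumers paying $93 and sellers receiving $75 (the $18 wedge).
Quantity falls by |ΔQ| = |339 − 324| = 15.
DWL = ½ · t · |ΔQ| = ½ · 18 · 15 = $135.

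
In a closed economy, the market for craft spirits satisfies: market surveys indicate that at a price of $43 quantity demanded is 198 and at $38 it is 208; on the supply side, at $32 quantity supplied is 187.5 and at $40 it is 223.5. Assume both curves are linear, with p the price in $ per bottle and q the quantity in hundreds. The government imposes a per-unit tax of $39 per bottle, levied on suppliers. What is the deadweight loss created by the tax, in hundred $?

Deadweight loss = $1053 hundred.

Demand slope: (208 − 198)/(38 − 43) = -2, so qd = 284 − 2p.
Supply slope: (223.5 − 187.5)/(40 − 32) = 4.5, so qs = 4.5p + 43.5.
Without the tax, 284 − 2p = 4.5p + 43.5 gives 6.5p = 240.5, so p* = $37 and q* = 210.
With the tax collected from suppliers, supply shifts: qs = 4.5(p − 39) + 43.5.
New equilibrium: buyers pay $64, suppliers receive $25, q = 156. (Wedge: pb − ps = 39.)
Quantity falls by |ΔQ| = |210 − 156| = 54.
DWL = ½ · t · |ΔQ| = ½ · 39 · 54 = $1053.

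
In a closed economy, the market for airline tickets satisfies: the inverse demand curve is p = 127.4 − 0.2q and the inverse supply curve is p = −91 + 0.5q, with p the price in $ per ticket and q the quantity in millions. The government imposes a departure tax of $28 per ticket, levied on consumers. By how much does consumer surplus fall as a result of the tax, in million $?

Inverting to q(p) form: qd = 637 − 5p; qs = 2p + 182.
Without the tax, 637 − 5p = 2p + 182 gives 7p = 455, so p* = $65 and q* = 312.
With the tax collected from consumers, demand (in seller-price terms) shifts: qd = 637 − 5(p + 28).
Solving gives q = 272 with consumers paying $73 and suppliers receiving $45 (the $28 wedge).
ΔCS is the trapezoid between Q = 272 and Q = 312 of height $8: ½ · (312 + 272) · 8 = $2336.

Consumer surplus falls by $2336 million.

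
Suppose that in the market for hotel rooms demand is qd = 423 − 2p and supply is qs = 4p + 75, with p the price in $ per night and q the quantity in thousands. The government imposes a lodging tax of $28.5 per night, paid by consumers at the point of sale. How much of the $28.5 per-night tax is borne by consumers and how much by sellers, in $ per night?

Without the tax, 423 − 2p = 4p + 75 gives 6p = 348, so p* = $58 and q* = 307.
With the tax collected from consumers, demand (in seller-price terms) shifts: qd = 423 − 2(p + 28.5).
Solving gives q = 269 with consumers paying $77 and sellers receiving $48.5 (the $28.5 wedge).
Burden on consumers: $19; on sellers: $9.5. (They sum to $28.5.)
The less price-elastic side of the market bears the larger share of a per-unit tax.

Consumers bear $19 per night; sellers bear $9.5 per night.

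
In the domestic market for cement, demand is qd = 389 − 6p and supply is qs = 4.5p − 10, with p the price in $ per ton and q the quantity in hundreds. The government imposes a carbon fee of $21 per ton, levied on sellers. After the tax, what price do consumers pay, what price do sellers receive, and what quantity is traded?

Consumers pay $47; sellers receive $26; quantity = 107.

Before the tax: set 389 − 6p = 4.5p − 10 → p* = $38, q* = 161.
With the tax collected from sellers, supply shifts: qs = 4.5(p − 21) − 10.
New equilibrium: consumers pay $47, sellers receive $26, q = 107. (Wedge: pb − ps = 21.)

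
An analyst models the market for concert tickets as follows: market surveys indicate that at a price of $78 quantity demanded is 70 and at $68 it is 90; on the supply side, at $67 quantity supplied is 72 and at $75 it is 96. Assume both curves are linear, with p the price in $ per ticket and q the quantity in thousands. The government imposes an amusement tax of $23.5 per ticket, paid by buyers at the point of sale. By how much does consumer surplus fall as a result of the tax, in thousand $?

Demand slope: (90 − 70)/(68 − 78) = -2, so qd = 226 − 2p.
Supply slope: (96 − 72)/(75 − 67) = 3, so qs = 3p − 129.
Without the tax, 226 − 2p = 3p − 129 gives 5p = 355, so p* = $71 and q* = 84.
With the tax collected from buyers, demand (in seller-price terms) shifts: qd = 226 − 2(p + 23.5).
Solving gives q = 55.8 with buyers paying $85.1 and producers receiving $61.6 (the $23.5 wedge).
ΔCS is the trapezoid between Q = 55.8 and Q = 84 of height $14.1: ½ · (84 + 55.8) · 14.1 = $985.59.

Consumer surplus falls by $985.59 thousand.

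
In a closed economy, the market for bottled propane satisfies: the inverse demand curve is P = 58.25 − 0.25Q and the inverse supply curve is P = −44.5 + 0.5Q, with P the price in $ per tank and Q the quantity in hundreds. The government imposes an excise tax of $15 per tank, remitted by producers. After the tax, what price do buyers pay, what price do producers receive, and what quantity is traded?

Rewrite in direct form: Qd = 233 − 4P and Qs = 2P + 89.
Without the tax, 233 − 4P = 2P + 89 gives 6P = 144, so P* = $24 and Q* = 137.
With the tax collected from producers, supply shifts: Qs = 2(P − 15) + 89.
New equilibrium: buyers pay $29, producers receive $14, Q = 117. (Wedge: Pb − Ps = 15.)
The less price-elastic side of the market bears the larger share of a per-unit tax.

Buyers pay $29; producers receive $14; quantity = 117.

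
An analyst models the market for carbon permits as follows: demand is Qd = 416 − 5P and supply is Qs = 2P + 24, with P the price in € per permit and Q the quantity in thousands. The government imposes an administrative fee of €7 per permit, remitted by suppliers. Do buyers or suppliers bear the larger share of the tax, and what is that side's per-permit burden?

Before the tax: set 416 − 5P = 2P + 24 → P* = €56, Q* = 136.
With the tax collected from suppliers, supply shifts: Qs = 2(P − 7) + 24.
Solving gives Q = 126 with buyers paying €58 and suppliers receiving €51 (the €7 wedge).
Per-permit burden: buyers €2, suppliers €5.
Suppliers take the larger share because supply is less price-elastic here (demand slope 5 vs supply slope 2).

Suppliers bear the larger share: €5 per permit.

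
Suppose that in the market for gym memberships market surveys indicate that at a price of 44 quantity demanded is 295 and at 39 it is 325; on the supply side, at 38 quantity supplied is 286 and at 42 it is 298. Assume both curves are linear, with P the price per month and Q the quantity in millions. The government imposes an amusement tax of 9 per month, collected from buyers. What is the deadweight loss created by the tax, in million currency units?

Demand slope: (325 − 295)/(39 − 44) = -6, so Qd = 559 − 6P.
Supply slope: (298 − 286)/(42 − 38) = 3, so Qs = 3P + 172.
Before the tax: set 559 − 6P = 3P + 172 → P* = 43, Q* = 301.
With the tax collected from buyers, demand (in seller-price terms) shifts: Qd = 559 − 6(P + 9).
Solving gives Q = 283 with buyers paying 46 and sellers receiving 37 (the 9 wedge).
Quantity falls by |ΔQ| = |301 − 283| = 18.
DWL = ½ · t · |ΔQ| = ½ · 9 · 18 = 81.

Deadweight loss = 81 million.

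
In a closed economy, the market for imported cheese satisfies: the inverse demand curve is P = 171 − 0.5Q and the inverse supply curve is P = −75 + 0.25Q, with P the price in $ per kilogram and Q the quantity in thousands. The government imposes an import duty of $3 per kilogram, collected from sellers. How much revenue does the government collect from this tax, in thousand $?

Inverting to Q(P) form: Qd = 342 − 2P; Qs = 4P + 300.
Without the tax, 342 − 2P = 4P + 300 gives 6P = 42, so P* = $7 and Q* = 328.
With the tax collected from sellers, supply shifts: Qs = 4(P − 3) + 300.
Solving gives Q = 324 with buyers paying $9 and sellers receiving $6 (the $3 wedge).
Revenue = t · Q = 3 · 324 = $972.

Tax revenue = $972 thousand.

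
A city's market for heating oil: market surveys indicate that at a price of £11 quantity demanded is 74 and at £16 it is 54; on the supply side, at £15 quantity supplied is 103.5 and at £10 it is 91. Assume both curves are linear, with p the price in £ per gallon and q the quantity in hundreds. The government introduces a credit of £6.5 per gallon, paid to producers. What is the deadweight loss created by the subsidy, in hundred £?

Deadweight loss = £32.5 hundred.

Demand slope: (54 − 74)/(16 − 11) = -4, so qd = 118 − 4p.
Supply slope: (91 − 103.5)/(10 − 15) = 2.5, so qs = 2.5p + 66.
Without the subsidy, 118 − 4p = 2.5p + 66 gives 6.5p = 52, so p* = £8 and q* = 86.
With a per-unit subsidy paid to producers, each receives p + 6.5 per unit sold, so supply becomes qs = 2.5(p + 6.5) + 66.
Solving gives q = 96 with buyers paying £5.5 and producers receiving £12 (the £6.5 wedge).
Quantity rises by |ΔQ| = |86 − 96| = 10.
DWL = ½ · t · |ΔQ| = ½ · 6.5 · 10 = £32.5.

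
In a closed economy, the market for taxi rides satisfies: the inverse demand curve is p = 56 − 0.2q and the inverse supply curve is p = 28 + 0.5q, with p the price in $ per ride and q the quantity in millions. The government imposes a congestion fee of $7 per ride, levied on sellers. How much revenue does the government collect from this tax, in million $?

Tax revenue = $210 million.

Rewrite in direct form: qd = 280 − 5p and qs = 2p − 56.
Without the tax, 280 − 5p = 2p − 56 gives 7p = 336, so p* = $48 and q* = 40.
With the tax collected from sellers, supply shifts: qs = 2(p − 7) − 56.
New equilibrium: buyers pay $50, sellers receive $43, q = 30. (Wedge: pb − ps = 7.)
Revenue = t · Q = 7 · 30 = $210.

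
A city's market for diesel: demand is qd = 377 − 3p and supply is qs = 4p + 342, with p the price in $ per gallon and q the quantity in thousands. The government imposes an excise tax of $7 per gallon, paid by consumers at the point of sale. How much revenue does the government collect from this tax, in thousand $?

Without the tax, 377 − 3p = 4p + 342 gives 7p = 35, so p* = $5 and q* = 362.
With the tax collected from consumers, demand (in seller-price terms) shifts: qd = 377 − 3(p + 7).
Solving gives q = 350 with consumers paying $9 and producers receiving $2 (the $7 wedge).
Revenue = t · Q = 7 · 350 = $2450.

Tax revenue = $2450 thousand.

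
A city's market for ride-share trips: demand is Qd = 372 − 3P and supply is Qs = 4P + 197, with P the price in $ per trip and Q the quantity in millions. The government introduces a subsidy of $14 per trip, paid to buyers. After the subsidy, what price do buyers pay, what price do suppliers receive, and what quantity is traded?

Before the subsidy: set 372 − 3P = 4P + 197 → P* = $25, Q* = 297.
With a per-unit subsidy paid to buyers, each effectively pays P − 14, so demand becomes Qd = 372 − 3(P − 14).
Solving gives Q = 321 with buyers paying $17 and suppliers receiving $31 (the $14 wedge).

Buyers pay $17; suppliers receive $31; quantity = 321.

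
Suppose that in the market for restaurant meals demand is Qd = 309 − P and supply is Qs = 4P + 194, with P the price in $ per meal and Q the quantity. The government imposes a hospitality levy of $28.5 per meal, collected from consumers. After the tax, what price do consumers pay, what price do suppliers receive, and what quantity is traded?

Consumers pay $45.8; suppliers receive $17.3; quantity = 263.2.

Without the tax, 309 − P = 4P + 194 gives 5P = 115, so P* = $23 and Q* = 286.
With the tax collected from consumers, demand (in seller-price terms) shifts: Qd = 309 − (P + 28.5).
New equilibrium: consumers pay $45.8, suppliers receive $17.3, Q = 263.2. (Wedge: Pb − Ps = 28.5.)
The less price-elastic side of the market bears the larger share of a per-unit tax.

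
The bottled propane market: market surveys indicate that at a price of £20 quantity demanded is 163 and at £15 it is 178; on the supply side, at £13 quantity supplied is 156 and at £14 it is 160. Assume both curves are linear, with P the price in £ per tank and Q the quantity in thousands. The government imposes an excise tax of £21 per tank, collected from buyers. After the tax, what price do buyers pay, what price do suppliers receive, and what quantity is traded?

Demand slope: (178 − 163)/(15 − 20) = -3, so Qd = 223 − 3P.
Supply slope: (160 − 156)/(14 − 13) = 4, so Qs = 4P + 104.
Without the tax, 223 − 3P = 4P + 104 gives 7P = 119, so P* = £17 and Q* = 172.
With the tax collected from buyers, demand (in seller-price terms) shifts: Qd = 223 − 3(P + 21).
Solving gives Q = 136 with buyers paying £29 and suppliers receiving £8 (the £21 wedge).
The less price-elastic side of the market bears the larger share of a per-unit tax.

Buyers pay £29; suppliers receive £8; quantity = 136.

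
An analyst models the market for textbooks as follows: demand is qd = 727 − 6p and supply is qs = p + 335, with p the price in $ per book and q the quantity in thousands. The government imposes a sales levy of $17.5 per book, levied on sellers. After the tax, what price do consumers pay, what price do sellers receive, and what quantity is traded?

Consumers pay $58.5; sellers receive $41; quantity = 376.

Without the tax, 727 − 6p = p + 335 gives 7p = 392, so p* = $56 and q* = 391.
With the tax collected from sellers, supply shifts: qs = (p − 17.5) + 335.
New equilibrium: consumers pay $58.5, sellers receive $41, q = 376. (Wedge: pb − ps = 17.5.)
The less price-elastic side of the market bears the larger share of a per-unit tax.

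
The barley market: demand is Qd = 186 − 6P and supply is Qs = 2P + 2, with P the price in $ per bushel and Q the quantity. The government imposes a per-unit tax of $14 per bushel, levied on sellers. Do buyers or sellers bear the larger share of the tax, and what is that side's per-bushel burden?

Sellers bear the larger share: $10.5 per bushel.

Before the tax: set 186 − 6P = 2P + 2 → P* = $23, Q* = 48.
With the tax collected from sellers, supply shifts: Qs = 2(P − 14) + 2.
Solving gives Q = 27 with buyers paying $26.5 and sellers receiving $12.5 (the $14 wedge).
Per-bushel burden: buyers $3.5, sellers $10.5.
Sellers take the larger share because supply is less price-elastic here (demand slope 6 vs supply slope 2).
The less price-elastic side of the market bears the larger share of a per-unit tax.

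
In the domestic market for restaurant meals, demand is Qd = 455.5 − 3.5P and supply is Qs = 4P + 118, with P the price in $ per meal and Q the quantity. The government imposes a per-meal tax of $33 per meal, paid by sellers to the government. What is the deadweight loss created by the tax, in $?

Before the tax: set 455.5 − 3.5P = 4P + 118 → P* = $45, Q* = 298.
With the tax collected from sellers, supply shifts: Qs = 4(P − 33) + 118.
Solving gives Q = 236.4 with buyers paying $62.6 and sellers receiving $29.6 (the $33 wedge).
Quantity falls by |ΔQ| = |298 − 236.4| = 61.6.
DWL = ½ · t · |ΔQ| = ½ · 33 · 61.6 = $1016.4.

Deadweight loss = $1016.4.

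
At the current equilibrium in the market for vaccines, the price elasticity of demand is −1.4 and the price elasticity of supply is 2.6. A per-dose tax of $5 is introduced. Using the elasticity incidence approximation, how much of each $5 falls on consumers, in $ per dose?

Consumers bear ≈ $3.25 per dose.

Incidence ratio: consumers' share ≈ εs / (εs + |εd|) = 2.6 / (2.6 + 1.4) = 0.65.
So consumers bear ≈ 0.65 × $5 = $3.25; sellers bear $1.75.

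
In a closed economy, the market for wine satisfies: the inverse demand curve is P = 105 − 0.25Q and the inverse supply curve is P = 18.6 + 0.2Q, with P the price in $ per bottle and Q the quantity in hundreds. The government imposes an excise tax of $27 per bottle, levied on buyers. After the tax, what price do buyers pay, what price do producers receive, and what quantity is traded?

Inverting to Q(P) form: Qd = 420 − 4P; Qs = 5P − 93.
Before the tax: set 420 − 4P = 5P − 93 → P* = $57, Q* = 192.
With the tax collected from buyers, demand (in seller-price terms) shifts: Qd = 420 − 4(P + 27).
Solving gives Q = 132 with buyers paying $72 and producers receiving $45 (the $27 wedge).

Buyers pay $72; producers receive $45; quantity = 132.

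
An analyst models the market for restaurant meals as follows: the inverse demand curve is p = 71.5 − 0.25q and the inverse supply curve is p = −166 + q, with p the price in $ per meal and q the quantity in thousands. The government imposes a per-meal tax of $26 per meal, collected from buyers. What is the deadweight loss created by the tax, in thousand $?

Deadweight loss = $270.4 thousand.

Inverting to q(p) form: qd = 286 − 4p; qs = p + 166.
Before the tax: set 286 − 4p = p + 166 → p* = $24, q* = 190.
With the tax collected from buyers, demand (in seller-price terms) shifts: qd = 286 − 4(p + 26).
Solving gives q = 169.2 with buyers paying $29.2 and suppliers receiving $3.2 (the $26 wedge).
Quantity falls by |ΔQ| = |190 − 169.2| = 20.8.
DWL = ½ · t · |ΔQ| = ½ · 26 · 20.8 = $270.4.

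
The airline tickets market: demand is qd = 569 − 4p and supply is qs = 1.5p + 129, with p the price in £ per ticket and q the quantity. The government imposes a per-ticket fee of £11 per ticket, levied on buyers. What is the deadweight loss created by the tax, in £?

Without the tax, 569 − 4p = 1.5p + 129 gives 5.5p = 440, so p* = £80 and q* = 249.
With the tax collected from buyers, demand (in seller-price terms) shifts: qd = 569 − 4(p + 11).
Solving gives q = 237 with buyers paying £83 and sellers receiving £72 (the £11 wedge).
Quantity falls by |ΔQ| = |249 − 237| = 12.
DWL = ½ · t · |ΔQ| = ½ · 11 · 12 = £66.

Deadweight loss = £66.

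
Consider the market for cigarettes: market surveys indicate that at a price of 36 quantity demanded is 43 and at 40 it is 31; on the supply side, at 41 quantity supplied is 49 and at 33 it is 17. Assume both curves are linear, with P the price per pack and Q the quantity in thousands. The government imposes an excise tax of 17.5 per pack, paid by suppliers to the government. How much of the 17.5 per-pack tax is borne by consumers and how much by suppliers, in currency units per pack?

Demand slope: (31 − 43)/(40 − 36) = -3, so Qd = 151 − 3P.
Supply slope: (17 − 49)/(33 − 41) = 4, so Qs = 4P − 115.
Before the tax: set 151 − 3P = 4P − 115 → P* = 38, Q* = 37.
With the tax collected from suppliers, supply shifts: Qs = 4(P − 17.5) − 115.
New equilibrium: consumers pay 48, suppliers receive 30.5, Q = 7. (Wedge: Pb − Ps = 17.5.)
Burden on consumers: 10; on suppliers: 7.5. (They sum to 17.5.)

Consumers bear 10 per pack; suppliers bear 7.5 per pack.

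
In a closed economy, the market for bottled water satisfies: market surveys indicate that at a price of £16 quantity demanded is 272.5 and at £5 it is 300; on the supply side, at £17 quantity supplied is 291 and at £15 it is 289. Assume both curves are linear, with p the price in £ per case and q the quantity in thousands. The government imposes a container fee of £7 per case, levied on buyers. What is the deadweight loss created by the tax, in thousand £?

Demand slope: (300 − 272.5)/(5 − 16) = -2.5, so qd = 312.5 − 2.5p.
Supply slope: (289 − 291)/(15 − 17) = 1, so qs = p + 274.
Before the tax: set 312.5 − 2.5p = p + 274 → p* = £11, q* = 285.
With the tax collected from buyers, demand (in seller-price terms) shifts: qd = 312.5 − 2.5(p + 7).
Solving gives q = 280 with buyers paying £13 and producers receiving £6 (the £7 wedge).
Quantity falls by |ΔQ| = |285 − 280| = 5.
DWL = ½ · t · |ΔQ| = ½ · 7 · 5 = £17.5.

Deadweight loss = £17.5 thousand.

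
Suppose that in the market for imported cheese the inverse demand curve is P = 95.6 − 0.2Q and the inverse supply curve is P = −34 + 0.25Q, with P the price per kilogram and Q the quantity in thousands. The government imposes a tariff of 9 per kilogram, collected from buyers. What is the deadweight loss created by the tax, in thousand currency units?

Deadweight loss = 90 thousand.

Rewrite in direct form: Qd = 478 − 5P and Qs = 4P + 136.
Without the tax, 478 − 5P = 4P + 136 gives 9P = 342, so P* = 38 and Q* = 288.
With the tax collected from buyers, demand (in seller-price terms) shifts: Qd = 478 − 5(P + 9).
Solving gives Q = 268 with buyers paying 42 and producers receiving 33 (the 9 wedge).
Quantity falls by |ΔQ| = |288 − 268| = 20.
DWL = ½ · t · |ΔQ| = ½ · 9 · 20 = 90.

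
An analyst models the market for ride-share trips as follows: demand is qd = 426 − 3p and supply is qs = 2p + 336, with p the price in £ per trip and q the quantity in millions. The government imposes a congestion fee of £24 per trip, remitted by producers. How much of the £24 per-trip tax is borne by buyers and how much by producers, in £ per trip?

Without the tax, 426 − 3p = 2p + 336 gives 5p = 90, so p* = £18 and q* = 372.
With the tax collected from producers, supply shifts: qs = 2(p − 24) + 336.
Solving gives q = 343.2 with buyers paying £27.6 and producers receiving £3.6 (the £24 wedge).
Burden on buyers: £9.6; on producers: £14.4. (They sum to £24.)
The less price-elastic side of the market bears the larger share of a per-unit tax.

Buyers bear £9.6 per trip; producers bear £14.4 per trip.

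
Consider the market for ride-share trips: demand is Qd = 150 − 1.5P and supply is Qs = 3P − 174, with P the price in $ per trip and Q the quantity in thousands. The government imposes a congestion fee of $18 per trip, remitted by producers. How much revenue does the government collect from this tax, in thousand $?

Tax revenue = $432 thousand.

Before the tax: set 150 − 1.5P = 3P − 174 → P* = $72, Q* = 42.
With the tax collected from producers, supply shifts: Qs = 3(P − 18) − 174.
Solving gives Q = 24 with consumers paying $84 and producers receiving $66 (the $18 wedge).
Revenue = t · Q = 18 · 24 = $432.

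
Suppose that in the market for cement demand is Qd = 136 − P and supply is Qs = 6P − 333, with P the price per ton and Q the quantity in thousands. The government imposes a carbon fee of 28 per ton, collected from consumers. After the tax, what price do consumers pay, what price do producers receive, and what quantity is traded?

Consumers pay 91; producers receive 63; quantity = 45.

Before the tax: set 136 − P = 6P − 333 → P* = 67, Q* = 69.
With the tax collected from consumers, demand (in seller-price terms) shifts: Qd = 136 − (P + 28).
New equilibrium: consumers pay 91, producers receive 63, Q = 45. (Wedge: Pb − Ps = 28.)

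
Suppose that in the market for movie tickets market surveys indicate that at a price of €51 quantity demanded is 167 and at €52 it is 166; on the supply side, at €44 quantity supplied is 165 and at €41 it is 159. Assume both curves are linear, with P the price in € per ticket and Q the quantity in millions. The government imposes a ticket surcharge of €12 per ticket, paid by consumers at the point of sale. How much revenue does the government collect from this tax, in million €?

Demand slope: (166 − 167)/(52 − 51) = -1, so Qd = 218 − P.
Supply slope: (159 − 165)/(41 − 44) = 2, so Qs = 2P + 77.
Before the tax: set 218 − P = 2P + 77 → P* = €47, Q* = 171.
With the tax collected from consumers, demand (in seller-price terms) shifts: Qd = 218 − (P + 12).
Solving gives Q = 163 with consumers paying €55 and producers receiving €43 (the €12 wedge).
Revenue = t · Q = 12 · 163 = €1956.

Tax revenue = €1956 million.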